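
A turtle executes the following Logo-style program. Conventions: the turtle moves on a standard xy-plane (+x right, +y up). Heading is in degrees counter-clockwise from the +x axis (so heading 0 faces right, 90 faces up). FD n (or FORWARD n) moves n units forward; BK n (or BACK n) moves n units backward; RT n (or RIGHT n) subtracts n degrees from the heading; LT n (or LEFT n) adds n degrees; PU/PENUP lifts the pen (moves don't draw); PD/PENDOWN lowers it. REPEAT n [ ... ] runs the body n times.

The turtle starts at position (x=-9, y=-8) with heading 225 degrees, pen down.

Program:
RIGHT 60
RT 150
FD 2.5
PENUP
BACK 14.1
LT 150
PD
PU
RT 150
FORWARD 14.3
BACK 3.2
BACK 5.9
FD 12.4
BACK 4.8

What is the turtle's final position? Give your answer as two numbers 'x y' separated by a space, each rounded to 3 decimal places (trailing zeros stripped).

Answer: -7.841 -7.689

Derivation:
Executing turtle program step by step:
Start: pos=(-9,-8), heading=225, pen down
RT 60: heading 225 -> 165
RT 150: heading 165 -> 15
FD 2.5: (-9,-8) -> (-6.585,-7.353) [heading=15, draw]
PU: pen up
BK 14.1: (-6.585,-7.353) -> (-20.205,-11.002) [heading=15, move]
LT 150: heading 15 -> 165
PD: pen down
PU: pen up
RT 150: heading 165 -> 15
FD 14.3: (-20.205,-11.002) -> (-6.392,-7.301) [heading=15, move]
BK 3.2: (-6.392,-7.301) -> (-9.483,-8.129) [heading=15, move]
BK 5.9: (-9.483,-8.129) -> (-15.182,-9.656) [heading=15, move]
FD 12.4: (-15.182,-9.656) -> (-3.204,-6.447) [heading=15, move]
BK 4.8: (-3.204,-6.447) -> (-7.841,-7.689) [heading=15, move]
Final: pos=(-7.841,-7.689), heading=15, 1 segment(s) drawn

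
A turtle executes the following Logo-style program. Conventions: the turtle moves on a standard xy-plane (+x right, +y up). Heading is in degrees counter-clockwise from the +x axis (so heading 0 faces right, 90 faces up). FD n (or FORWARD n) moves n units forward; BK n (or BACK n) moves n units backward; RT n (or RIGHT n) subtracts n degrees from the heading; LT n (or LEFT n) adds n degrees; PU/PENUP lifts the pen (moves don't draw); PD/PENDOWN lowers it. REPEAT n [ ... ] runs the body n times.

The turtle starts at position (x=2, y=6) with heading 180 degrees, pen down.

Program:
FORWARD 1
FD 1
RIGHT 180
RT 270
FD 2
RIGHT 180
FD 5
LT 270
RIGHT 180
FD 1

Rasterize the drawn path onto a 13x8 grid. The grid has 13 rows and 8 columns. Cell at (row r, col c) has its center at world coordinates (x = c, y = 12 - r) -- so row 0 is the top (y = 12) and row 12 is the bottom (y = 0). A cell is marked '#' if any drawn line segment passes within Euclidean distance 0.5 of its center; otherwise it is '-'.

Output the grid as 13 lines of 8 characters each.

Answer: --------
--------
--------
--------
#-------
#-------
###-----
#-------
#-------
##------
--------
--------
--------

Derivation:
Segment 0: (2,6) -> (1,6)
Segment 1: (1,6) -> (0,6)
Segment 2: (0,6) -> (-0,8)
Segment 3: (-0,8) -> (0,3)
Segment 4: (0,3) -> (1,3)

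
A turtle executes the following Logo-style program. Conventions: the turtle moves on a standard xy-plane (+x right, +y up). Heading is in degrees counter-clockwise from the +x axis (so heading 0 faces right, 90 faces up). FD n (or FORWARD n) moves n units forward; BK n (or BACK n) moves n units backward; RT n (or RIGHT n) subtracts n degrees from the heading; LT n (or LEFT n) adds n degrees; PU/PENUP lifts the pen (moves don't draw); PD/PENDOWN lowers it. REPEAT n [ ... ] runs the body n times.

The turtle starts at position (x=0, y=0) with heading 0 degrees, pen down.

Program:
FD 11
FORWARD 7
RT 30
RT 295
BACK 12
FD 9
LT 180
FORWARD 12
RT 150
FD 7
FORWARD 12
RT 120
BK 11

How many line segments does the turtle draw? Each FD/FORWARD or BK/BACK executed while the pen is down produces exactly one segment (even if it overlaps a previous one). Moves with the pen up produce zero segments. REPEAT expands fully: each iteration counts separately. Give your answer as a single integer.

Executing turtle program step by step:
Start: pos=(0,0), heading=0, pen down
FD 11: (0,0) -> (11,0) [heading=0, draw]
FD 7: (11,0) -> (18,0) [heading=0, draw]
RT 30: heading 0 -> 330
RT 295: heading 330 -> 35
BK 12: (18,0) -> (8.17,-6.883) [heading=35, draw]
FD 9: (8.17,-6.883) -> (15.543,-1.721) [heading=35, draw]
LT 180: heading 35 -> 215
FD 12: (15.543,-1.721) -> (5.713,-8.604) [heading=215, draw]
RT 150: heading 215 -> 65
FD 7: (5.713,-8.604) -> (8.671,-2.259) [heading=65, draw]
FD 12: (8.671,-2.259) -> (13.742,8.616) [heading=65, draw]
RT 120: heading 65 -> 305
BK 11: (13.742,8.616) -> (7.433,17.627) [heading=305, draw]
Final: pos=(7.433,17.627), heading=305, 8 segment(s) drawn
Segments drawn: 8

Answer: 8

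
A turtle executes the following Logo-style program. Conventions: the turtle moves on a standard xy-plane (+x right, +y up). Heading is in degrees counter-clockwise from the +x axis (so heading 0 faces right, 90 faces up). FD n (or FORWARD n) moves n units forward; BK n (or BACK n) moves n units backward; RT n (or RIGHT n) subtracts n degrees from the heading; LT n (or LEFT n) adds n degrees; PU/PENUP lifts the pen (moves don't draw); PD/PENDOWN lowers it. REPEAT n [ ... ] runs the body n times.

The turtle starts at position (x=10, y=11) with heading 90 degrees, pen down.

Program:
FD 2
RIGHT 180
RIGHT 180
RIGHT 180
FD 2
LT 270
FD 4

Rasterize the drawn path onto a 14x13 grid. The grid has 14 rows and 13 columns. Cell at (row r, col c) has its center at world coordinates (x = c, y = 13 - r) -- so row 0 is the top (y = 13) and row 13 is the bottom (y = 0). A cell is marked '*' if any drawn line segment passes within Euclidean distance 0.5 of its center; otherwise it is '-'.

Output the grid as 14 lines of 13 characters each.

Answer: ----------*--
----------*--
------*****--
-------------
-------------
-------------
-------------
-------------
-------------
-------------
-------------
-------------
-------------
-------------

Derivation:
Segment 0: (10,11) -> (10,13)
Segment 1: (10,13) -> (10,11)
Segment 2: (10,11) -> (6,11)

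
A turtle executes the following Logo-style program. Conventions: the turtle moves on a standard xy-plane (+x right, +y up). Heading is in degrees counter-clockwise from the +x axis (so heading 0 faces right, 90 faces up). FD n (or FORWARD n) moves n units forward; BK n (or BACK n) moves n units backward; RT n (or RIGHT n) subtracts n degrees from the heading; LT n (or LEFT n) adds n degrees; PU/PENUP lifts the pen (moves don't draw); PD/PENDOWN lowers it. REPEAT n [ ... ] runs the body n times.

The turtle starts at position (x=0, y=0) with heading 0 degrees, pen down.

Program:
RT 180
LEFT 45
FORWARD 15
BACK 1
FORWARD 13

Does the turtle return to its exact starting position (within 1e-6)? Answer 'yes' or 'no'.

Answer: no

Derivation:
Executing turtle program step by step:
Start: pos=(0,0), heading=0, pen down
RT 180: heading 0 -> 180
LT 45: heading 180 -> 225
FD 15: (0,0) -> (-10.607,-10.607) [heading=225, draw]
BK 1: (-10.607,-10.607) -> (-9.899,-9.899) [heading=225, draw]
FD 13: (-9.899,-9.899) -> (-19.092,-19.092) [heading=225, draw]
Final: pos=(-19.092,-19.092), heading=225, 3 segment(s) drawn

Start position: (0, 0)
Final position: (-19.092, -19.092)
Distance = 27; >= 1e-6 -> NOT closed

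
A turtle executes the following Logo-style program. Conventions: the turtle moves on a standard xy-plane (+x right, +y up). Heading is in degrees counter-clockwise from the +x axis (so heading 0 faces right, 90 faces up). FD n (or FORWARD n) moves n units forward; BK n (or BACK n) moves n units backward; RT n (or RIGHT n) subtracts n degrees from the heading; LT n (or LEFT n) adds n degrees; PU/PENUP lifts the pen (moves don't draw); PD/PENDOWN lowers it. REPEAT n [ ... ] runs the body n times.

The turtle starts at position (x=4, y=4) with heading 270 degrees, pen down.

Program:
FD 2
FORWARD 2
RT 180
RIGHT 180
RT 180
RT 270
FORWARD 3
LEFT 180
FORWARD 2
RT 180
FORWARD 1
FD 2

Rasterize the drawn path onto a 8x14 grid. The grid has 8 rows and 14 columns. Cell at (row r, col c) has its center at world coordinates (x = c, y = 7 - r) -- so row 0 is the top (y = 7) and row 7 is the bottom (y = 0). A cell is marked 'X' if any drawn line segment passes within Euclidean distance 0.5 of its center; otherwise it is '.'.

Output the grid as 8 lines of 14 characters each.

Answer: ..............
..............
..............
....X.........
....X.........
....X.........
....X.........
XXXXX.........

Derivation:
Segment 0: (4,4) -> (4,2)
Segment 1: (4,2) -> (4,0)
Segment 2: (4,0) -> (1,-0)
Segment 3: (1,-0) -> (3,-0)
Segment 4: (3,-0) -> (2,-0)
Segment 5: (2,-0) -> (-0,-0)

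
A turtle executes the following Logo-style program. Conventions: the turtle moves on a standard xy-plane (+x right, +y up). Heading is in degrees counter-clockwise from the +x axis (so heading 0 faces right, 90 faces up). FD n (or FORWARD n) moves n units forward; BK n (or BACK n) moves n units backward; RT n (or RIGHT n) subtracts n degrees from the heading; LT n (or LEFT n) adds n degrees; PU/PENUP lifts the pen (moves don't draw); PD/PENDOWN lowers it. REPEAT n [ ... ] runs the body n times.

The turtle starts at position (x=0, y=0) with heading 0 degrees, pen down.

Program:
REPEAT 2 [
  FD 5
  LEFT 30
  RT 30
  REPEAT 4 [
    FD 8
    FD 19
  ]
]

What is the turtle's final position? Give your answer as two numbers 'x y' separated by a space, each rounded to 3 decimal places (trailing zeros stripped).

Executing turtle program step by step:
Start: pos=(0,0), heading=0, pen down
REPEAT 2 [
  -- iteration 1/2 --
  FD 5: (0,0) -> (5,0) [heading=0, draw]
  LT 30: heading 0 -> 30
  RT 30: heading 30 -> 0
  REPEAT 4 [
    -- iteration 1/4 --
    FD 8: (5,0) -> (13,0) [heading=0, draw]
    FD 19: (13,0) -> (32,0) [heading=0, draw]
    -- iteration 2/4 --
    FD 8: (32,0) -> (40,0) [heading=0, draw]
    FD 19: (40,0) -> (59,0) [heading=0, draw]
    -- iteration 3/4 --
    FD 8: (59,0) -> (67,0) [heading=0, draw]
    FD 19: (67,0) -> (86,0) [heading=0, draw]
    -- iteration 4/4 --
    FD 8: (86,0) -> (94,0) [heading=0, draw]
    FD 19: (94,0) -> (113,0) [heading=0, draw]
  ]
  -- iteration 2/2 --
  FD 5: (113,0) -> (118,0) [heading=0, draw]
  LT 30: heading 0 -> 30
  RT 30: heading 30 -> 0
  REPEAT 4 [
    -- iteration 1/4 --
    FD 8: (118,0) -> (126,0) [heading=0, draw]
    FD 19: (126,0) -> (145,0) [heading=0, draw]
    -- iteration 2/4 --
    FD 8: (145,0) -> (153,0) [heading=0, draw]
    FD 19: (153,0) -> (172,0) [heading=0, draw]
    -- iteration 3/4 --
    FD 8: (172,0) -> (180,0) [heading=0, draw]
    FD 19: (180,0) -> (199,0) [heading=0, draw]
    -- iteration 4/4 --
    FD 8: (199,0) -> (207,0) [heading=0, draw]
    FD 19: (207,0) -> (226,0) [heading=0, draw]
  ]
]
Final: pos=(226,0), heading=0, 18 segment(s) drawn

Answer: 226 0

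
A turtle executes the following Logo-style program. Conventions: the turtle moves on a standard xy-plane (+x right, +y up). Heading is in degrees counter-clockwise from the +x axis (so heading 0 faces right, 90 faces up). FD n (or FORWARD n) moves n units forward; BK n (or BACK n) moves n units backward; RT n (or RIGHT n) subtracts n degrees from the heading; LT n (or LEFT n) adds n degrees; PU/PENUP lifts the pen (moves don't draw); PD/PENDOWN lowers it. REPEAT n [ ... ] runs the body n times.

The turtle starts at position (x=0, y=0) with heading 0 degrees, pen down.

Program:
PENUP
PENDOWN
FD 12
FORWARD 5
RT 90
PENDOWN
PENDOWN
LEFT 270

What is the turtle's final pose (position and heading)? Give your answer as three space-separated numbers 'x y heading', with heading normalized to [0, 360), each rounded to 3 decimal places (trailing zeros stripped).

Executing turtle program step by step:
Start: pos=(0,0), heading=0, pen down
PU: pen up
PD: pen down
FD 12: (0,0) -> (12,0) [heading=0, draw]
FD 5: (12,0) -> (17,0) [heading=0, draw]
RT 90: heading 0 -> 270
PD: pen down
PD: pen down
LT 270: heading 270 -> 180
Final: pos=(17,0), heading=180, 2 segment(s) drawn

Answer: 17 0 180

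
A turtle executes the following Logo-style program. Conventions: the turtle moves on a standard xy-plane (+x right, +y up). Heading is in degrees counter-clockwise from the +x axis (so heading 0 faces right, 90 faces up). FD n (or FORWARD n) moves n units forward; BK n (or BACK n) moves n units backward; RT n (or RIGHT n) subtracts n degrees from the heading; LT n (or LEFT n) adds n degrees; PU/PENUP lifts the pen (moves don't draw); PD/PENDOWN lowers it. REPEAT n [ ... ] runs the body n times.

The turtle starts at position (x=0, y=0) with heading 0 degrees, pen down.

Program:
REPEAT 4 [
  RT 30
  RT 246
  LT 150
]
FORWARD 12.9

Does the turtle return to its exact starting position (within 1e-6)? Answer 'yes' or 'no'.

Answer: no

Derivation:
Executing turtle program step by step:
Start: pos=(0,0), heading=0, pen down
REPEAT 4 [
  -- iteration 1/4 --
  RT 30: heading 0 -> 330
  RT 246: heading 330 -> 84
  LT 150: heading 84 -> 234
  -- iteration 2/4 --
  RT 30: heading 234 -> 204
  RT 246: heading 204 -> 318
  LT 150: heading 318 -> 108
  -- iteration 3/4 --
  RT 30: heading 108 -> 78
  RT 246: heading 78 -> 192
  LT 150: heading 192 -> 342
  -- iteration 4/4 --
  RT 30: heading 342 -> 312
  RT 246: heading 312 -> 66
  LT 150: heading 66 -> 216
]
FD 12.9: (0,0) -> (-10.436,-7.582) [heading=216, draw]
Final: pos=(-10.436,-7.582), heading=216, 1 segment(s) drawn

Start position: (0, 0)
Final position: (-10.436, -7.582)
Distance = 12.9; >= 1e-6 -> NOT closed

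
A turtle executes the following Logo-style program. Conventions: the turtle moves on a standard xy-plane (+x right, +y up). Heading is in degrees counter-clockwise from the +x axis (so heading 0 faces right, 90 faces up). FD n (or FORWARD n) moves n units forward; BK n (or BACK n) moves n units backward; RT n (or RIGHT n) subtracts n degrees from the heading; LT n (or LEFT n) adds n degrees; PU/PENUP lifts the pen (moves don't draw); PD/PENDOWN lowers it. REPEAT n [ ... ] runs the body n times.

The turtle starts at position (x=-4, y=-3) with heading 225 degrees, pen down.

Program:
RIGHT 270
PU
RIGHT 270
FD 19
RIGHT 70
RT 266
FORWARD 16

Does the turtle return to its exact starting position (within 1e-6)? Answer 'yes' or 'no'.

Executing turtle program step by step:
Start: pos=(-4,-3), heading=225, pen down
RT 270: heading 225 -> 315
PU: pen up
RT 270: heading 315 -> 45
FD 19: (-4,-3) -> (9.435,10.435) [heading=45, move]
RT 70: heading 45 -> 335
RT 266: heading 335 -> 69
FD 16: (9.435,10.435) -> (15.169,25.372) [heading=69, move]
Final: pos=(15.169,25.372), heading=69, 0 segment(s) drawn

Start position: (-4, -3)
Final position: (15.169, 25.372)
Distance = 34.241; >= 1e-6 -> NOT closed

Answer: no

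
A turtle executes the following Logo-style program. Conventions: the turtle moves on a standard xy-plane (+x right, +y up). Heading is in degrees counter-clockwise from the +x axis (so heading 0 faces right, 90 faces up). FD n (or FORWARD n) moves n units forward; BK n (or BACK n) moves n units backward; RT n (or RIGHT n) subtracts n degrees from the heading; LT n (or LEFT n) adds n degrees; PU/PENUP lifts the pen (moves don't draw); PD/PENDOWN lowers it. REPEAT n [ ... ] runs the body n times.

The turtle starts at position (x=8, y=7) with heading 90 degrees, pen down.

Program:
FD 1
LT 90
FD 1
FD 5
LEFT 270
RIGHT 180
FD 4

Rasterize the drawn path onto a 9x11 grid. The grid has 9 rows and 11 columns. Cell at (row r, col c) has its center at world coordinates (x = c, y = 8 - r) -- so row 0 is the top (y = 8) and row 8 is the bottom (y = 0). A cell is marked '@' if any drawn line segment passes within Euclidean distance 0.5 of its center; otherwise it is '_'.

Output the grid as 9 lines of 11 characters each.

Answer: __@@@@@@@__
__@_____@__
__@________
__@________
__@________
___________
___________
___________
___________

Derivation:
Segment 0: (8,7) -> (8,8)
Segment 1: (8,8) -> (7,8)
Segment 2: (7,8) -> (2,8)
Segment 3: (2,8) -> (2,4)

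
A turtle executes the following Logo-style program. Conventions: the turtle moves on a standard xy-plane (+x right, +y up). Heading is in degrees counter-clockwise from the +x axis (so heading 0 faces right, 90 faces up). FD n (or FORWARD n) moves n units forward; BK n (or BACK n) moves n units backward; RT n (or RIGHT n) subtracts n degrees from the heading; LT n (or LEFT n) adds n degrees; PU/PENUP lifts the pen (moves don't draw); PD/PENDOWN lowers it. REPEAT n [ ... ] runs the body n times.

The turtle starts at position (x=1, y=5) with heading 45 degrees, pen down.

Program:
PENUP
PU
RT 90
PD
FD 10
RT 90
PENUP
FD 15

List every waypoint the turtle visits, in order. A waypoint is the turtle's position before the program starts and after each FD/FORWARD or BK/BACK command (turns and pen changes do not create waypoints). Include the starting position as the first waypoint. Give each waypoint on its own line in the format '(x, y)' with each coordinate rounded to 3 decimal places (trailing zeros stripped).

Answer: (1, 5)
(8.071, -2.071)
(-2.536, -12.678)

Derivation:
Executing turtle program step by step:
Start: pos=(1,5), heading=45, pen down
PU: pen up
PU: pen up
RT 90: heading 45 -> 315
PD: pen down
FD 10: (1,5) -> (8.071,-2.071) [heading=315, draw]
RT 90: heading 315 -> 225
PU: pen up
FD 15: (8.071,-2.071) -> (-2.536,-12.678) [heading=225, move]
Final: pos=(-2.536,-12.678), heading=225, 1 segment(s) drawn
Waypoints (3 total):
(1, 5)
(8.071, -2.071)
(-2.536, -12.678)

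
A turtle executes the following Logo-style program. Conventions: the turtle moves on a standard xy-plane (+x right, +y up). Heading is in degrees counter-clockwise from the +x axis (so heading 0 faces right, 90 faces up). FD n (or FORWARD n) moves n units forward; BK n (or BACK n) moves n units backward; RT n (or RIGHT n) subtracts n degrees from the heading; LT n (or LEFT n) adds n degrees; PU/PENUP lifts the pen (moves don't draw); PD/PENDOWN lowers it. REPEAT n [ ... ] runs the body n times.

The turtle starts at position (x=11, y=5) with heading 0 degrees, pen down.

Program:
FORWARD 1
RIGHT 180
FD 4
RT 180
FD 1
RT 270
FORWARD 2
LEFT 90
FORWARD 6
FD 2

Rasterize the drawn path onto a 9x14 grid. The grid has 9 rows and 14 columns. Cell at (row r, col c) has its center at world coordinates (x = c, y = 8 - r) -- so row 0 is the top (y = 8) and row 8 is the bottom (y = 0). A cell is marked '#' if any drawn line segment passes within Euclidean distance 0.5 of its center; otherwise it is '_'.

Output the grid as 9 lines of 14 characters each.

Answer: ______________
_#########____
_________#____
________#####_
______________
______________
______________
______________
______________

Derivation:
Segment 0: (11,5) -> (12,5)
Segment 1: (12,5) -> (8,5)
Segment 2: (8,5) -> (9,5)
Segment 3: (9,5) -> (9,7)
Segment 4: (9,7) -> (3,7)
Segment 5: (3,7) -> (1,7)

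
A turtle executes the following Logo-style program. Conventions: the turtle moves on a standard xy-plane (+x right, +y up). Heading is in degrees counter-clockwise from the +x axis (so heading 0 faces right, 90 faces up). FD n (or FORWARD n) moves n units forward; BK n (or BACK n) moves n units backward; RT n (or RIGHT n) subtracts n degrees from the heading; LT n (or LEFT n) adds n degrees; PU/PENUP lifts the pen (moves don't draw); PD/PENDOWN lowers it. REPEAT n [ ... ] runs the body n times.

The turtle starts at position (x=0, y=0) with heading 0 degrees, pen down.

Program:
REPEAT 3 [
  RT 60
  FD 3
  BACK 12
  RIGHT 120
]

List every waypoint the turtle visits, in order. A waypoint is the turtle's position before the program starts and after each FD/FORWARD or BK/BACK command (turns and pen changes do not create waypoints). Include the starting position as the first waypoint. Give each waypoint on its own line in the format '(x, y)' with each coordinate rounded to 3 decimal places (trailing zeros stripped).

Answer: (0, 0)
(1.5, -2.598)
(-4.5, 7.794)
(-6, 10.392)
(0, 0)
(1.5, -2.598)
(-4.5, 7.794)

Derivation:
Executing turtle program step by step:
Start: pos=(0,0), heading=0, pen down
REPEAT 3 [
  -- iteration 1/3 --
  RT 60: heading 0 -> 300
  FD 3: (0,0) -> (1.5,-2.598) [heading=300, draw]
  BK 12: (1.5,-2.598) -> (-4.5,7.794) [heading=300, draw]
  RT 120: heading 300 -> 180
  -- iteration 2/3 --
  RT 60: heading 180 -> 120
  FD 3: (-4.5,7.794) -> (-6,10.392) [heading=120, draw]
  BK 12: (-6,10.392) -> (0,0) [heading=120, draw]
  RT 120: heading 120 -> 0
  -- iteration 3/3 --
  RT 60: heading 0 -> 300
  FD 3: (0,0) -> (1.5,-2.598) [heading=300, draw]
  BK 12: (1.5,-2.598) -> (-4.5,7.794) [heading=300, draw]
  RT 120: heading 300 -> 180
]
Final: pos=(-4.5,7.794), heading=180, 6 segment(s) drawn
Waypoints (7 total):
(0, 0)
(1.5, -2.598)
(-4.5, 7.794)
(-6, 10.392)
(0, 0)
(1.5, -2.598)
(-4.5, 7.794)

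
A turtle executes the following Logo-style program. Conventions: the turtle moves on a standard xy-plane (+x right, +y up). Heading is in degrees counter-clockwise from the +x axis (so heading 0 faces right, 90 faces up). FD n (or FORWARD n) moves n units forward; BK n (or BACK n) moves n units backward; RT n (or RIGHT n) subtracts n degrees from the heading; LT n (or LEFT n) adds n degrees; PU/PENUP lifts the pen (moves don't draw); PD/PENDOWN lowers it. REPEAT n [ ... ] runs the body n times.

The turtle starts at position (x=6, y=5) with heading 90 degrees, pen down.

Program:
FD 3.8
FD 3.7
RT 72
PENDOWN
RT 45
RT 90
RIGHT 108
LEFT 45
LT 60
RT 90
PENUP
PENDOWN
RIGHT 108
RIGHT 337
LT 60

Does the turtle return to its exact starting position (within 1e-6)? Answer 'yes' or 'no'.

Executing turtle program step by step:
Start: pos=(6,5), heading=90, pen down
FD 3.8: (6,5) -> (6,8.8) [heading=90, draw]
FD 3.7: (6,8.8) -> (6,12.5) [heading=90, draw]
RT 72: heading 90 -> 18
PD: pen down
RT 45: heading 18 -> 333
RT 90: heading 333 -> 243
RT 108: heading 243 -> 135
LT 45: heading 135 -> 180
LT 60: heading 180 -> 240
RT 90: heading 240 -> 150
PU: pen up
PD: pen down
RT 108: heading 150 -> 42
RT 337: heading 42 -> 65
LT 60: heading 65 -> 125
Final: pos=(6,12.5), heading=125, 2 segment(s) drawn

Start position: (6, 5)
Final position: (6, 12.5)
Distance = 7.5; >= 1e-6 -> NOT closed

Answer: no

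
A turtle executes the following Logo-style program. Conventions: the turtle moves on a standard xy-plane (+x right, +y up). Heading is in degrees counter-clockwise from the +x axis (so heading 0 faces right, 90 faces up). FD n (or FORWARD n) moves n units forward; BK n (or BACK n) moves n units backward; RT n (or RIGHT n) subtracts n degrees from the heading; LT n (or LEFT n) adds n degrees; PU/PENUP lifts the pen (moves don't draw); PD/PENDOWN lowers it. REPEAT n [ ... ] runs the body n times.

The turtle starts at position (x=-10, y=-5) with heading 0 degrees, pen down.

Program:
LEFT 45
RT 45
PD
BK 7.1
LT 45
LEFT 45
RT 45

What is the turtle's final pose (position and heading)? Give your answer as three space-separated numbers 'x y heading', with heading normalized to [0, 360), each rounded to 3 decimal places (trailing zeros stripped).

Answer: -17.1 -5 45

Derivation:
Executing turtle program step by step:
Start: pos=(-10,-5), heading=0, pen down
LT 45: heading 0 -> 45
RT 45: heading 45 -> 0
PD: pen down
BK 7.1: (-10,-5) -> (-17.1,-5) [heading=0, draw]
LT 45: heading 0 -> 45
LT 45: heading 45 -> 90
RT 45: heading 90 -> 45
Final: pos=(-17.1,-5), heading=45, 1 segment(s) drawn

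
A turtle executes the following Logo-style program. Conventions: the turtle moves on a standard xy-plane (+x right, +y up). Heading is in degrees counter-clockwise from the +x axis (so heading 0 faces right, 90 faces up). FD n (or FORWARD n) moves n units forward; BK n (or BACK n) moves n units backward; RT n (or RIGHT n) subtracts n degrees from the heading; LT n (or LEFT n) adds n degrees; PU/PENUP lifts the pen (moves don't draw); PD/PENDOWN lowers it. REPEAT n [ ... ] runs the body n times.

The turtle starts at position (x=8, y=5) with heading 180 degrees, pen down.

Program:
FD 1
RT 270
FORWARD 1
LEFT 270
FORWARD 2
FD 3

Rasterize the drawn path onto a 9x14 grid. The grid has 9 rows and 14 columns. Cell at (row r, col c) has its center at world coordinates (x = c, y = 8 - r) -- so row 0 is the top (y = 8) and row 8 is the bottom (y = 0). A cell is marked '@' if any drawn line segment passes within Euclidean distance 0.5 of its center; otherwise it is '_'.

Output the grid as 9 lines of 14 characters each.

Segment 0: (8,5) -> (7,5)
Segment 1: (7,5) -> (7,4)
Segment 2: (7,4) -> (5,4)
Segment 3: (5,4) -> (2,4)

Answer: ______________
______________
______________
_______@@_____
__@@@@@@______
______________
______________
______________
______________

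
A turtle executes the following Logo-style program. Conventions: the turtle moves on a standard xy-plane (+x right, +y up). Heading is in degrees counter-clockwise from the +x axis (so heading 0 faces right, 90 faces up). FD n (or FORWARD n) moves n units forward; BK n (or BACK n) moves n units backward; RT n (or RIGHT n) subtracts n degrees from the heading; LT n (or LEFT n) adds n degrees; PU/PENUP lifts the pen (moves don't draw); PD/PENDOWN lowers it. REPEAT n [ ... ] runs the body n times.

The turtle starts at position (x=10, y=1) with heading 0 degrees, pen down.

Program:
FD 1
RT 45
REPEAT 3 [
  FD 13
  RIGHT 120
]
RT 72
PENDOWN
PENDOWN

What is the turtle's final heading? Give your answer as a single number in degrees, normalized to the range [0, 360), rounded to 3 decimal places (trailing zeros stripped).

Answer: 243

Derivation:
Executing turtle program step by step:
Start: pos=(10,1), heading=0, pen down
FD 1: (10,1) -> (11,1) [heading=0, draw]
RT 45: heading 0 -> 315
REPEAT 3 [
  -- iteration 1/3 --
  FD 13: (11,1) -> (20.192,-8.192) [heading=315, draw]
  RT 120: heading 315 -> 195
  -- iteration 2/3 --
  FD 13: (20.192,-8.192) -> (7.635,-11.557) [heading=195, draw]
  RT 120: heading 195 -> 75
  -- iteration 3/3 --
  FD 13: (7.635,-11.557) -> (11,1) [heading=75, draw]
  RT 120: heading 75 -> 315
]
RT 72: heading 315 -> 243
PD: pen down
PD: pen down
Final: pos=(11,1), heading=243, 4 segment(s) drawn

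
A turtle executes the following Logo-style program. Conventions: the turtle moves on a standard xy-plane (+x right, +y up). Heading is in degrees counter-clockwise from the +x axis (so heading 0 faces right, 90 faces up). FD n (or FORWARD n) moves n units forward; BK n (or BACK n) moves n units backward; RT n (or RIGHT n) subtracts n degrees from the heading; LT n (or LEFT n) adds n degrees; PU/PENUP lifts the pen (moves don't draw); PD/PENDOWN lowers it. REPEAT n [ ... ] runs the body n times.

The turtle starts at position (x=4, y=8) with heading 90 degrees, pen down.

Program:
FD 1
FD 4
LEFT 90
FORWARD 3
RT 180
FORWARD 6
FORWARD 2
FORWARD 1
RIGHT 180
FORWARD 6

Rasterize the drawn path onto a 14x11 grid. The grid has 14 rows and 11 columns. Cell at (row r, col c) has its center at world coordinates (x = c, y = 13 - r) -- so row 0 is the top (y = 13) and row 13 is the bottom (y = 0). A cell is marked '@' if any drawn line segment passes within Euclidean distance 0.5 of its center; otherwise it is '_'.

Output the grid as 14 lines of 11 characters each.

Segment 0: (4,8) -> (4,9)
Segment 1: (4,9) -> (4,13)
Segment 2: (4,13) -> (1,13)
Segment 3: (1,13) -> (7,13)
Segment 4: (7,13) -> (9,13)
Segment 5: (9,13) -> (10,13)
Segment 6: (10,13) -> (4,13)

Answer: _@@@@@@@@@@
____@______
____@______
____@______
____@______
____@______
___________
___________
___________
___________
___________
___________
___________
___________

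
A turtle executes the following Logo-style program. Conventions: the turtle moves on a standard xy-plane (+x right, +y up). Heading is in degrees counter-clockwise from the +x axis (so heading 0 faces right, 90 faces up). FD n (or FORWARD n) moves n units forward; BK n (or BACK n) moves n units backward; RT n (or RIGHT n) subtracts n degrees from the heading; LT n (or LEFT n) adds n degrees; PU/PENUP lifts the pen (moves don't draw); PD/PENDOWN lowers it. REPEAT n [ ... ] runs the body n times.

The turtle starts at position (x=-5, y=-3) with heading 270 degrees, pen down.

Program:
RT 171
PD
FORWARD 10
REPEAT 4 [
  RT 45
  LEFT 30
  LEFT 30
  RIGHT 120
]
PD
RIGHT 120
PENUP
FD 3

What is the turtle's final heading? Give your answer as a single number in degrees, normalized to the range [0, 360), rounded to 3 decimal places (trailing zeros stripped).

Answer: 279

Derivation:
Executing turtle program step by step:
Start: pos=(-5,-3), heading=270, pen down
RT 171: heading 270 -> 99
PD: pen down
FD 10: (-5,-3) -> (-6.564,6.877) [heading=99, draw]
REPEAT 4 [
  -- iteration 1/4 --
  RT 45: heading 99 -> 54
  LT 30: heading 54 -> 84
  LT 30: heading 84 -> 114
  RT 120: heading 114 -> 354
  -- iteration 2/4 --
  RT 45: heading 354 -> 309
  LT 30: heading 309 -> 339
  LT 30: heading 339 -> 9
  RT 120: heading 9 -> 249
  -- iteration 3/4 --
  RT 45: heading 249 -> 204
  LT 30: heading 204 -> 234
  LT 30: heading 234 -> 264
  RT 120: heading 264 -> 144
  -- iteration 4/4 --
  RT 45: heading 144 -> 99
  LT 30: heading 99 -> 129
  LT 30: heading 129 -> 159
  RT 120: heading 159 -> 39
]
PD: pen down
RT 120: heading 39 -> 279
PU: pen up
FD 3: (-6.564,6.877) -> (-6.095,3.914) [heading=279, move]
Final: pos=(-6.095,3.914), heading=279, 1 segment(s) drawn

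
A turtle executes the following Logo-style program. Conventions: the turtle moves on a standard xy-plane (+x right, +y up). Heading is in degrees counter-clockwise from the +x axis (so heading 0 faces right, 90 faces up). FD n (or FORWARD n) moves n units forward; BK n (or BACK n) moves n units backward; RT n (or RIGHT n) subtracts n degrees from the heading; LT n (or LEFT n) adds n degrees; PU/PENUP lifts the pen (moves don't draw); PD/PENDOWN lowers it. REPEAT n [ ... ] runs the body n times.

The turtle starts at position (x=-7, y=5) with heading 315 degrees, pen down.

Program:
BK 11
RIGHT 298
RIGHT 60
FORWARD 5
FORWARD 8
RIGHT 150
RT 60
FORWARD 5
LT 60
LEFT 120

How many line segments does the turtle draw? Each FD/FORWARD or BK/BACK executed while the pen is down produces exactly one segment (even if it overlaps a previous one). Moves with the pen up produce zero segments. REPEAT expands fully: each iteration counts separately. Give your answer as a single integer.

Answer: 4

Derivation:
Executing turtle program step by step:
Start: pos=(-7,5), heading=315, pen down
BK 11: (-7,5) -> (-14.778,12.778) [heading=315, draw]
RT 298: heading 315 -> 17
RT 60: heading 17 -> 317
FD 5: (-14.778,12.778) -> (-11.121,9.368) [heading=317, draw]
FD 8: (-11.121,9.368) -> (-5.271,3.912) [heading=317, draw]
RT 150: heading 317 -> 167
RT 60: heading 167 -> 107
FD 5: (-5.271,3.912) -> (-6.732,8.694) [heading=107, draw]
LT 60: heading 107 -> 167
LT 120: heading 167 -> 287
Final: pos=(-6.732,8.694), heading=287, 4 segment(s) drawn
Segments drawn: 4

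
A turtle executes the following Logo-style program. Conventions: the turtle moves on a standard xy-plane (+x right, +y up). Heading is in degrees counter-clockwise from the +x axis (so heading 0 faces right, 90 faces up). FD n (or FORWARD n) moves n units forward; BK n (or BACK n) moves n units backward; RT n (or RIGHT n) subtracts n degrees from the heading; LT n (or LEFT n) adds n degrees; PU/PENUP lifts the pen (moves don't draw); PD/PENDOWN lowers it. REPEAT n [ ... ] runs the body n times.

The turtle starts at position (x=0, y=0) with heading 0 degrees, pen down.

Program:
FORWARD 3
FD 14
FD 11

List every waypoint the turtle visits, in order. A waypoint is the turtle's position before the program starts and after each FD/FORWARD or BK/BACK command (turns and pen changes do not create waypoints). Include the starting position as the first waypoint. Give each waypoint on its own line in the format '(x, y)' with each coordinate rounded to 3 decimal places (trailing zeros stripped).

Executing turtle program step by step:
Start: pos=(0,0), heading=0, pen down
FD 3: (0,0) -> (3,0) [heading=0, draw]
FD 14: (3,0) -> (17,0) [heading=0, draw]
FD 11: (17,0) -> (28,0) [heading=0, draw]
Final: pos=(28,0), heading=0, 3 segment(s) drawn
Waypoints (4 total):
(0, 0)
(3, 0)
(17, 0)
(28, 0)

Answer: (0, 0)
(3, 0)
(17, 0)
(28, 0)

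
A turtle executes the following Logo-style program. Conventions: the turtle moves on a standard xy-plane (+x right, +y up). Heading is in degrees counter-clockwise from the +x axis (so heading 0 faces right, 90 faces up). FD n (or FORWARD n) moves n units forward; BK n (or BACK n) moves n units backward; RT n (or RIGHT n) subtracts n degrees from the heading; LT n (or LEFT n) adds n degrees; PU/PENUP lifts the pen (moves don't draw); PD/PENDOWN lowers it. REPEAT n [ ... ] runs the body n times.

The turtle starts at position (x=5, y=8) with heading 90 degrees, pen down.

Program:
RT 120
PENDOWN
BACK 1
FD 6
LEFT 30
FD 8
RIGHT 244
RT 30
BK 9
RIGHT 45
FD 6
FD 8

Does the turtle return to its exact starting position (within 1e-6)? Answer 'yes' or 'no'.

Answer: no

Derivation:
Executing turtle program step by step:
Start: pos=(5,8), heading=90, pen down
RT 120: heading 90 -> 330
PD: pen down
BK 1: (5,8) -> (4.134,8.5) [heading=330, draw]
FD 6: (4.134,8.5) -> (9.33,5.5) [heading=330, draw]
LT 30: heading 330 -> 0
FD 8: (9.33,5.5) -> (17.33,5.5) [heading=0, draw]
RT 244: heading 0 -> 116
RT 30: heading 116 -> 86
BK 9: (17.33,5.5) -> (16.702,-3.478) [heading=86, draw]
RT 45: heading 86 -> 41
FD 6: (16.702,-3.478) -> (21.231,0.458) [heading=41, draw]
FD 8: (21.231,0.458) -> (27.268,5.707) [heading=41, draw]
Final: pos=(27.268,5.707), heading=41, 6 segment(s) drawn

Start position: (5, 8)
Final position: (27.268, 5.707)
Distance = 22.386; >= 1e-6 -> NOT closed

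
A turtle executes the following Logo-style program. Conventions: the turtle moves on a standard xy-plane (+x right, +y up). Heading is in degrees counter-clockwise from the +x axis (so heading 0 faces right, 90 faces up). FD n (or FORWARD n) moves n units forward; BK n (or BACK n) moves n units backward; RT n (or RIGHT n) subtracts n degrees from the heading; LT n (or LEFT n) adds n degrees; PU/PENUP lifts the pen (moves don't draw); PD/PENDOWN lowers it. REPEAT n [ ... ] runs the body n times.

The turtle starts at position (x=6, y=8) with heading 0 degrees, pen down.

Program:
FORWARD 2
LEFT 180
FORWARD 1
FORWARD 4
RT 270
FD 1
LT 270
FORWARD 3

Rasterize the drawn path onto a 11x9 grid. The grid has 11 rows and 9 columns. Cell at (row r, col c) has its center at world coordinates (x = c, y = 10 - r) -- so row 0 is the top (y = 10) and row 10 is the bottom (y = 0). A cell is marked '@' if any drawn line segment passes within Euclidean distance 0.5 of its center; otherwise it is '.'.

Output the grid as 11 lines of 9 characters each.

Answer: .........
.........
...@@@@@@
@@@@.....
.........
.........
.........
.........
.........
.........
.........

Derivation:
Segment 0: (6,8) -> (8,8)
Segment 1: (8,8) -> (7,8)
Segment 2: (7,8) -> (3,8)
Segment 3: (3,8) -> (3,7)
Segment 4: (3,7) -> (0,7)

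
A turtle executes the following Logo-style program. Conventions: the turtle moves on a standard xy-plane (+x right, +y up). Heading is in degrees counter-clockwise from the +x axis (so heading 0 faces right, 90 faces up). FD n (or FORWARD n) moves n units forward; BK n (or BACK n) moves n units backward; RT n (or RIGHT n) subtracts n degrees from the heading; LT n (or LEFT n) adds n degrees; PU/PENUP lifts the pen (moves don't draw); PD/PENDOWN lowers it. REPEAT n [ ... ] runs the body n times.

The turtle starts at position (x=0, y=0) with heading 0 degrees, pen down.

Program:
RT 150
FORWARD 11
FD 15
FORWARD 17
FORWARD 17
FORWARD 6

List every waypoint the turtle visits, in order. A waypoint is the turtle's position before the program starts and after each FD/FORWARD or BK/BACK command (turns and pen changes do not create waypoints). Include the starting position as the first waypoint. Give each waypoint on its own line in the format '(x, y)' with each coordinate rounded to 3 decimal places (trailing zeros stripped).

Answer: (0, 0)
(-9.526, -5.5)
(-22.517, -13)
(-37.239, -21.5)
(-51.962, -30)
(-57.158, -33)

Derivation:
Executing turtle program step by step:
Start: pos=(0,0), heading=0, pen down
RT 150: heading 0 -> 210
FD 11: (0,0) -> (-9.526,-5.5) [heading=210, draw]
FD 15: (-9.526,-5.5) -> (-22.517,-13) [heading=210, draw]
FD 17: (-22.517,-13) -> (-37.239,-21.5) [heading=210, draw]
FD 17: (-37.239,-21.5) -> (-51.962,-30) [heading=210, draw]
FD 6: (-51.962,-30) -> (-57.158,-33) [heading=210, draw]
Final: pos=(-57.158,-33), heading=210, 5 segment(s) drawn
Waypoints (6 total):
(0, 0)
(-9.526, -5.5)
(-22.517, -13)
(-37.239, -21.5)
(-51.962, -30)
(-57.158, -33)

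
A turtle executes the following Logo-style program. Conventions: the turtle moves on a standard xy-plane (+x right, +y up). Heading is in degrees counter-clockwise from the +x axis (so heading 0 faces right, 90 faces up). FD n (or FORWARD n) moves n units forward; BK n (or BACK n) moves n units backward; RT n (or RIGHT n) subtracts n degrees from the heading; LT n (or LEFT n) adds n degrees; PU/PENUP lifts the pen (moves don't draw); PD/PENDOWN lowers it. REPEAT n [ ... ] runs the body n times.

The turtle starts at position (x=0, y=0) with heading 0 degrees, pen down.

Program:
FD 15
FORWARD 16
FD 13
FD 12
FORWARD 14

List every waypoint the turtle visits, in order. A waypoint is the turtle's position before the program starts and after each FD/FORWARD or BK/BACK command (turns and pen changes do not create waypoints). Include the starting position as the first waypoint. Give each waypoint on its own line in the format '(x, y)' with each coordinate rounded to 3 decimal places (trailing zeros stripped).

Answer: (0, 0)
(15, 0)
(31, 0)
(44, 0)
(56, 0)
(70, 0)

Derivation:
Executing turtle program step by step:
Start: pos=(0,0), heading=0, pen down
FD 15: (0,0) -> (15,0) [heading=0, draw]
FD 16: (15,0) -> (31,0) [heading=0, draw]
FD 13: (31,0) -> (44,0) [heading=0, draw]
FD 12: (44,0) -> (56,0) [heading=0, draw]
FD 14: (56,0) -> (70,0) [heading=0, draw]
Final: pos=(70,0), heading=0, 5 segment(s) drawn
Waypoints (6 total):
(0, 0)
(15, 0)
(31, 0)
(44, 0)
(56, 0)
(70, 0)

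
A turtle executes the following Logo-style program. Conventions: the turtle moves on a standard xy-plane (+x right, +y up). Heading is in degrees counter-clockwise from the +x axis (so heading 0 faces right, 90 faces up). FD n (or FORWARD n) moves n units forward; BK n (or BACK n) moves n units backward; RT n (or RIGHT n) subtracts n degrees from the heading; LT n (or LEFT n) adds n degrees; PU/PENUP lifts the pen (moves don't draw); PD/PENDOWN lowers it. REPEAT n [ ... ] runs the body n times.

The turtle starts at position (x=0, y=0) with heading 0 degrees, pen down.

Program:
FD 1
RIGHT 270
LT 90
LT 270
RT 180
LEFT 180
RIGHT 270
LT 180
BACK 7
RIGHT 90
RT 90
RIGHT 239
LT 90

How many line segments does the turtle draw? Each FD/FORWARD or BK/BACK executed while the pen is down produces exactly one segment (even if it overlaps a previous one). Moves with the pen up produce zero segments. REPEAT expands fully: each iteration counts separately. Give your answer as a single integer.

Executing turtle program step by step:
Start: pos=(0,0), heading=0, pen down
FD 1: (0,0) -> (1,0) [heading=0, draw]
RT 270: heading 0 -> 90
LT 90: heading 90 -> 180
LT 270: heading 180 -> 90
RT 180: heading 90 -> 270
LT 180: heading 270 -> 90
RT 270: heading 90 -> 180
LT 180: heading 180 -> 0
BK 7: (1,0) -> (-6,0) [heading=0, draw]
RT 90: heading 0 -> 270
RT 90: heading 270 -> 180
RT 239: heading 180 -> 301
LT 90: heading 301 -> 31
Final: pos=(-6,0), heading=31, 2 segment(s) drawn
Segments drawn: 2

Answer: 2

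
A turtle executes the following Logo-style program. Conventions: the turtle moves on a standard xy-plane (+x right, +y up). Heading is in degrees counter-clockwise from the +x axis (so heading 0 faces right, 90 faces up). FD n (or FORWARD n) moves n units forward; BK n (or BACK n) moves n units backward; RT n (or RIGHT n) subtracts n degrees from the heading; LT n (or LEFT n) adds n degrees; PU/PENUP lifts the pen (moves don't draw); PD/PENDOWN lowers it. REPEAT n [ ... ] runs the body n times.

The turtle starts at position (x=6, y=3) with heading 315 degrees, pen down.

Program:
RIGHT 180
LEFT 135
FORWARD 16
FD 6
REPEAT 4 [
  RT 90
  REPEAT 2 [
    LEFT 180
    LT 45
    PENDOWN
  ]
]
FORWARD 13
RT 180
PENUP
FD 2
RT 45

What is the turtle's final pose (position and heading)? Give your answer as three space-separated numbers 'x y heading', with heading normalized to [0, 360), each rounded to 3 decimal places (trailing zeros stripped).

Executing turtle program step by step:
Start: pos=(6,3), heading=315, pen down
RT 180: heading 315 -> 135
LT 135: heading 135 -> 270
FD 16: (6,3) -> (6,-13) [heading=270, draw]
FD 6: (6,-13) -> (6,-19) [heading=270, draw]
REPEAT 4 [
  -- iteration 1/4 --
  RT 90: heading 270 -> 180
  REPEAT 2 [
    -- iteration 1/2 --
    LT 180: heading 180 -> 0
    LT 45: heading 0 -> 45
    PD: pen down
    -- iteration 2/2 --
    LT 180: heading 45 -> 225
    LT 45: heading 225 -> 270
    PD: pen down
  ]
  -- iteration 2/4 --
  RT 90: heading 270 -> 180
  REPEAT 2 [
    -- iteration 1/2 --
    LT 180: heading 180 -> 0
    LT 45: heading 0 -> 45
    PD: pen down
    -- iteration 2/2 --
    LT 180: heading 45 -> 225
    LT 45: heading 225 -> 270
    PD: pen down
  ]
  -- iteration 3/4 --
  RT 90: heading 270 -> 180
  REPEAT 2 [
    -- iteration 1/2 --
    LT 180: heading 180 -> 0
    LT 45: heading 0 -> 45
    PD: pen down
    -- iteration 2/2 --
    LT 180: heading 45 -> 225
    LT 45: heading 225 -> 270
    PD: pen down
  ]
  -- iteration 4/4 --
  RT 90: heading 270 -> 180
  REPEAT 2 [
    -- iteration 1/2 --
    LT 180: heading 180 -> 0
    LT 45: heading 0 -> 45
    PD: pen down
    -- iteration 2/2 --
    LT 180: heading 45 -> 225
    LT 45: heading 225 -> 270
    PD: pen down
  ]
]
FD 13: (6,-19) -> (6,-32) [heading=270, draw]
RT 180: heading 270 -> 90
PU: pen up
FD 2: (6,-32) -> (6,-30) [heading=90, move]
RT 45: heading 90 -> 45
Final: pos=(6,-30), heading=45, 3 segment(s) drawn

Answer: 6 -30 45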